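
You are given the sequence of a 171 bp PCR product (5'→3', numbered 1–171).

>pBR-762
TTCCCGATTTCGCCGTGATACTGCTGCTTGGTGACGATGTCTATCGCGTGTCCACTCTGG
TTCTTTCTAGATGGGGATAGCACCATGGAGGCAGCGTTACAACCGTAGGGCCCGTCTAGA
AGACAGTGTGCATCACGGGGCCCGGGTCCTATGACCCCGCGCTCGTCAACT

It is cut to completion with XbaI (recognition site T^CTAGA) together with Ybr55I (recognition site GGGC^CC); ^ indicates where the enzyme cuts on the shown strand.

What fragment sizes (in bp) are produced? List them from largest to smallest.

XbaI sites (TCTAGA) start at positions 66, 115.
XbaI cuts after the first base of each site, so after positions 66, 115.
Ybr55I sites (GGGCCC) start at positions 108, 138.
Ybr55I cuts after base 4 of each site, so after positions 111, 141.
Combined cut positions: 66, 111, 115, 141.
Linear molecule, 4 cuts → 5 fragments:
  1–66 → 66 bp
  67–111 → 45 bp
  112–115 → 4 bp
  116–141 → 26 bp
  142–171 → 30 bp
Sorted largest to smallest: 66, 45, 30, 26, 4 bp.

66, 45, 30, 26, 4 bp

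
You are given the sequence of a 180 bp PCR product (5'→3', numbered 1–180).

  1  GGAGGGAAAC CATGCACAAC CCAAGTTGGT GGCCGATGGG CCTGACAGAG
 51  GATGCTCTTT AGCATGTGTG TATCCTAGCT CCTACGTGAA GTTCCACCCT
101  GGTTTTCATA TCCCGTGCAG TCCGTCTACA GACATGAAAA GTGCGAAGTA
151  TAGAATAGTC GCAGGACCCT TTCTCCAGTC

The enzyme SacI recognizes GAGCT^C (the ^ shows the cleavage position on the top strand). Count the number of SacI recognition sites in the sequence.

No occurrence of GAGCTC is present in the sequence.
SacI does not cut: 0 sites.

0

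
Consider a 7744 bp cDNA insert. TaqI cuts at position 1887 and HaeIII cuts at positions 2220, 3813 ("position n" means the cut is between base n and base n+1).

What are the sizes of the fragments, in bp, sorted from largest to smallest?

Combined cut positions (sorted): 1887, 2220, 3813.
Linear molecule, 3 cuts → 4 fragments:
  1887 − 0 = 1887 bp
  2220 − 1887 = 333 bp
  3813 − 2220 = 1593 bp
  7744 − 3813 = 3931 bp
Sorted largest to smallest: 3931, 1887, 1593, 333 bp.

3931, 1887, 1593, 333 bp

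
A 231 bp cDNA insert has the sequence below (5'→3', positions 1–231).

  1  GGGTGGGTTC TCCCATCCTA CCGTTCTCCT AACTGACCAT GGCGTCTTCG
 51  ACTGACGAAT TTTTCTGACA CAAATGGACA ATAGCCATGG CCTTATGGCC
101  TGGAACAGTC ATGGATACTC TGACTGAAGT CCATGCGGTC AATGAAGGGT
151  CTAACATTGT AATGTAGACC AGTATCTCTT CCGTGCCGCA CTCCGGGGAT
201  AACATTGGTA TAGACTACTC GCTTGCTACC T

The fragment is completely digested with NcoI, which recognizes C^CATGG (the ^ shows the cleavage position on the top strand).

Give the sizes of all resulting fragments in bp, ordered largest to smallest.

NcoI sites (CCATGG) start at positions 37, 85.
NcoI cuts after the first base of each site, so after positions 37, 85.
Linear molecule, 2 cuts → 3 fragments:
  1–37 → 37 bp
  38–85 → 48 bp
  86–231 → 146 bp
Sorted largest to smallest: 146, 48, 37 bp.

146, 48, 37 bp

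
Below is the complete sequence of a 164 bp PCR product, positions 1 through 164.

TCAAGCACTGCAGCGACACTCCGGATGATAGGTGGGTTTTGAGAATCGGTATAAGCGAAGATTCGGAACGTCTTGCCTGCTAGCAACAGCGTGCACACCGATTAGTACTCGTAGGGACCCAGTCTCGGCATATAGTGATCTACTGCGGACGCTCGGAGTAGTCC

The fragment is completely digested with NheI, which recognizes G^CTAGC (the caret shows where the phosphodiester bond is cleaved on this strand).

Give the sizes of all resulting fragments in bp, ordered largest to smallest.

85, 79 bp

The NheI site (GCTAGC) starts at position 79.
NheI cuts after the first base of each site, so after position 79.
Linear molecule, 1 cut → 2 fragments:
  1–79 → 79 bp
  80–164 → 85 bp
Sorted largest to smallest: 85, 79 bp.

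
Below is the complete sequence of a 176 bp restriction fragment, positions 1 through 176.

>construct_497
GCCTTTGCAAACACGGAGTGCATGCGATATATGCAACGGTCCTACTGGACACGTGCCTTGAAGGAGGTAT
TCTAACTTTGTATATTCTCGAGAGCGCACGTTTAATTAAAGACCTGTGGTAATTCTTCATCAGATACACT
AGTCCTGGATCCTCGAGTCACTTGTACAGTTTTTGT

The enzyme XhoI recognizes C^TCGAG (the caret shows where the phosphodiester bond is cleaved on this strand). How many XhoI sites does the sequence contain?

2

CTCGAG occurs starting at positions 87, 152.
XhoI cuts at 2 sites.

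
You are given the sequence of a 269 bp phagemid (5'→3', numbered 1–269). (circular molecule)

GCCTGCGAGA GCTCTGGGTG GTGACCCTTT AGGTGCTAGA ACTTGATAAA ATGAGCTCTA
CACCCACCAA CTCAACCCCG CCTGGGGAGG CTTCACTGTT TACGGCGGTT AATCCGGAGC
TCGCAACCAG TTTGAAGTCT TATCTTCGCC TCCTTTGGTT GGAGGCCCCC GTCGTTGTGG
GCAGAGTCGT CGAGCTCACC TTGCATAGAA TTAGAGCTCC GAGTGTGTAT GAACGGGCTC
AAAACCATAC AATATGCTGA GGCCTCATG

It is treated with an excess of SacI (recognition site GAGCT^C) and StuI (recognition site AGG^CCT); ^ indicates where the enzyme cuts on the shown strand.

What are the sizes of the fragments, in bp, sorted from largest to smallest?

SacI sites (GAGCTC) start at positions 9, 53, 117, 192, 214.
SacI cuts after base 5 of each site (before the last base), so after positions 13, 57, 121, 196, 218.
The StuI site (AGGCCT) starts at position 260.
StuI cuts after base 3 of each site, so after position 262.
Combined cut positions: 13, 57, 121, 196, 218, 262.
Circular molecule, 6 cuts → 6 fragments:
  14–57 → 44 bp
  58–121 → 64 bp
  122–196 → 75 bp
  197–218 → 22 bp
  219–262 → 44 bp
  263–269 then 1–13 → 7 + 13 = 20 bp
Sorted largest to smallest: 75, 64, 44, 44, 22, 20 bp.

75, 64, 44, 44, 22, 20 bp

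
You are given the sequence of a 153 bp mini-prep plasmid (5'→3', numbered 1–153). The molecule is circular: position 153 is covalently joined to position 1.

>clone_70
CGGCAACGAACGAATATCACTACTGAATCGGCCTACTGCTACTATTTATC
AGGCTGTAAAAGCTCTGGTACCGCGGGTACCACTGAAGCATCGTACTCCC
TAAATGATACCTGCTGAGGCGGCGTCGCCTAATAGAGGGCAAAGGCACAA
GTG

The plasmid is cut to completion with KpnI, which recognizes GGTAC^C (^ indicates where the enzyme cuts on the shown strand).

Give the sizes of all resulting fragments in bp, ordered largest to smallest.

144, 9 bp

KpnI sites (GGTACC) start at positions 67, 76.
KpnI cuts after base 5 of each site (before the last base), so after positions 71, 80.
Circular molecule, 2 cuts → 2 fragments:
  72–80 → 9 bp
  81–153 then 1–71 → 73 + 71 = 144 bp
Sorted largest to smallest: 144, 9 bp.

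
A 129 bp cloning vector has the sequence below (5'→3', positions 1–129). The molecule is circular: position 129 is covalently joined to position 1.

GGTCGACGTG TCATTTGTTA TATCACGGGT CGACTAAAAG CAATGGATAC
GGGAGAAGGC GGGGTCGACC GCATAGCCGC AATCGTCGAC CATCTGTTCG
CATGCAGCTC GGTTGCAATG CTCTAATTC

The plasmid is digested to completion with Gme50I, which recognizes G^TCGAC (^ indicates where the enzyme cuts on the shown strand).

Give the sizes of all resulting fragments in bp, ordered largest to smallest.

Gme50I sites (GTCGAC) start at positions 2, 29, 64, 85.
Gme50I cuts after the first base of each site, so after positions 2, 29, 64, 85.
Circular molecule, 4 cuts → 4 fragments:
  3–29 → 27 bp
  30–64 → 35 bp
  65–85 → 21 bp
  86–129 then 1–2 → 44 + 2 = 46 bp
Sorted largest to smallest: 46, 35, 27, 21 bp.

46, 35, 27, 21 bp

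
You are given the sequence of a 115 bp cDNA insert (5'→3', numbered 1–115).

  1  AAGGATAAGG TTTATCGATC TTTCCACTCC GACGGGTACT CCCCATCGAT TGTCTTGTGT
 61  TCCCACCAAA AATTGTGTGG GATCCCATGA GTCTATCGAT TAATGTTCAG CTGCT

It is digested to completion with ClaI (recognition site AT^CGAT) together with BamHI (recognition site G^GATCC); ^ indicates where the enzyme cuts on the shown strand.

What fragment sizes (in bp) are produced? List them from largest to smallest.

ClaI sites (ATCGAT) start at positions 14, 45, 95.
ClaI cuts after base 2 of each site, so after positions 15, 46, 96.
The BamHI site (GGATCC) starts at position 80.
BamHI cuts after the first base of each site, so after position 80.
Combined cut positions: 15, 46, 80, 96.
Linear molecule, 4 cuts → 5 fragments:
  1–15 → 15 bp
  16–46 → 31 bp
  47–80 → 34 bp
  81–96 → 16 bp
  97–115 → 19 bp
Sorted largest to smallest: 34, 31, 19, 16, 15 bp.

34, 31, 19, 16, 15 bp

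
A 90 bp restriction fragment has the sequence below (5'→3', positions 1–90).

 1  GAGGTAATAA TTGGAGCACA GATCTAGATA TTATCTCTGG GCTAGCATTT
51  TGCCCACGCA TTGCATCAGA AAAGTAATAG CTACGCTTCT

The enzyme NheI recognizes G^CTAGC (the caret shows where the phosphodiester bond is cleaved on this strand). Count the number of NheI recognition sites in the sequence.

1

GCTAGC occurs starting at position 41.
NheI cuts at 1 site.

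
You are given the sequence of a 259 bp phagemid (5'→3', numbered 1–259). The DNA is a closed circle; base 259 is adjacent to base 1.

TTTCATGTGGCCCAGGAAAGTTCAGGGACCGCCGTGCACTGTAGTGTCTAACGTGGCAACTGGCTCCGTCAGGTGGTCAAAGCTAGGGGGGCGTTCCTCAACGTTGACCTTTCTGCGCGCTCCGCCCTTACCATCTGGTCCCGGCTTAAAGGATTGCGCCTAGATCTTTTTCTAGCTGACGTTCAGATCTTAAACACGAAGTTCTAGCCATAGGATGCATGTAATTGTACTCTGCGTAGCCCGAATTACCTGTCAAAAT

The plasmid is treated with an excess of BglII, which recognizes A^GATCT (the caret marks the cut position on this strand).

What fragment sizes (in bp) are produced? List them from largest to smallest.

236, 23 bp

BglII sites (AGATCT) start at positions 162, 185.
BglII cuts after the first base of each site, so after positions 162, 185.
Circular molecule, 2 cuts → 2 fragments:
  163–185 → 23 bp
  186–259 then 1–162 → 74 + 162 = 236 bp
Sorted largest to smallest: 236, 23 bp.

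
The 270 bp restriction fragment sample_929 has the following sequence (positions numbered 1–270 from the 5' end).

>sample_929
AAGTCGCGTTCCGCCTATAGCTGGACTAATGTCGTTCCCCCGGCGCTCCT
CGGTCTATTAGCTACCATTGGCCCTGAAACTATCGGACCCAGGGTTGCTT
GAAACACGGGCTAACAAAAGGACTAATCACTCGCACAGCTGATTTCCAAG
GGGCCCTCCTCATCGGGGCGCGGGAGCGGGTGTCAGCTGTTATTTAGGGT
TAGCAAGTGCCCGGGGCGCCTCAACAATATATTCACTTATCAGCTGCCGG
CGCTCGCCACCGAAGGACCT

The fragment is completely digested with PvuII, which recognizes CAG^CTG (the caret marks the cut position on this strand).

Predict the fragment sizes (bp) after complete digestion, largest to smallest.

PvuII sites (CAGCTG) start at positions 136, 184, 241.
PvuII cuts after base 3 of each site, so after positions 138, 186, 243.
Linear molecule, 3 cuts → 4 fragments:
  1–138 → 138 bp
  139–186 → 48 bp
  187–243 → 57 bp
  244–270 → 27 bp
Sorted largest to smallest: 138, 57, 48, 27 bp.

138, 57, 48, 27 bp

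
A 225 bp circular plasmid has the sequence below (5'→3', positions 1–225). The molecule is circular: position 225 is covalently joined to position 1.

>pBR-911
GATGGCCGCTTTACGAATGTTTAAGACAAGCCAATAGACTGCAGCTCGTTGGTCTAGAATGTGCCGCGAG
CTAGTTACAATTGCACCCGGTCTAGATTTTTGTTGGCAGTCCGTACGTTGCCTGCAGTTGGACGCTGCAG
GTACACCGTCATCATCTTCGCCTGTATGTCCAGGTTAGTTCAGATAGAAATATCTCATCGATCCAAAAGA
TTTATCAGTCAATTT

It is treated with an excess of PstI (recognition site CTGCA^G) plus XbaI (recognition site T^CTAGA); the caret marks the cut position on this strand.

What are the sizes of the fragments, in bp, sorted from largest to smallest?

PstI sites (CTGCAG) start at positions 39, 122, 135.
PstI cuts after base 5 of each site (before the last base), so after positions 43, 126, 139.
XbaI sites (TCTAGA) start at positions 53, 91.
XbaI cuts after the first base of each site, so after positions 53, 91.
Combined cut positions: 43, 53, 91, 126, 139.
Circular molecule, 5 cuts → 5 fragments:
  44–53 → 10 bp
  54–91 → 38 bp
  92–126 → 35 bp
  127–139 → 13 bp
  140–225 then 1–43 → 86 + 43 = 129 bp
Sorted largest to smallest: 129, 38, 35, 13, 10 bp.

129, 38, 35, 13, 10 bp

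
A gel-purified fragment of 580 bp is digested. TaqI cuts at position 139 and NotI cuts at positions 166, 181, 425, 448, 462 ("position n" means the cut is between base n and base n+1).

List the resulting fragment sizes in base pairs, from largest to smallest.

244, 139, 118, 27, 23, 15, 14 bp

Combined cut positions (sorted): 139, 166, 181, 425, 448, 462.
Linear molecule, 6 cuts → 7 fragments:
  139 − 0 = 139 bp
  166 − 139 = 27 bp
  181 − 166 = 15 bp
  425 − 181 = 244 bp
  448 − 425 = 23 bp
  462 − 448 = 14 bp
  580 − 462 = 118 bp
Sorted largest to smallest: 244, 139, 118, 27, 23, 15, 14 bp.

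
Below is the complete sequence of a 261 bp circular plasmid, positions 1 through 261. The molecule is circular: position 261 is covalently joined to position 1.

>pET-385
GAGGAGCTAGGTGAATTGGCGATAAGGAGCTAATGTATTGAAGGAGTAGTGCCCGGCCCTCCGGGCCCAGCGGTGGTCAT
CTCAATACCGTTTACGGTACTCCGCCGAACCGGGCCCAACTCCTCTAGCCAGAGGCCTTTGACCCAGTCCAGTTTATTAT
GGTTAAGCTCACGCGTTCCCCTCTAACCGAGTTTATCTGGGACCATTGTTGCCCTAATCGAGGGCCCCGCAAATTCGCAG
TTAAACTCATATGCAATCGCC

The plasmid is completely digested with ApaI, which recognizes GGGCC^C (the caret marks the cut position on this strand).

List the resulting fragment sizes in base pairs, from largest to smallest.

ApaI sites (GGGCCC) start at positions 63, 112, 222.
ApaI cuts after base 5 of each site (before the last base), so after positions 67, 116, 226.
Circular molecule, 3 cuts → 3 fragments:
  68–116 → 49 bp
  117–226 → 110 bp
  227–261 then 1–67 → 35 + 67 = 102 bp
Sorted largest to smallest: 110, 102, 49 bp.

110, 102, 49 bp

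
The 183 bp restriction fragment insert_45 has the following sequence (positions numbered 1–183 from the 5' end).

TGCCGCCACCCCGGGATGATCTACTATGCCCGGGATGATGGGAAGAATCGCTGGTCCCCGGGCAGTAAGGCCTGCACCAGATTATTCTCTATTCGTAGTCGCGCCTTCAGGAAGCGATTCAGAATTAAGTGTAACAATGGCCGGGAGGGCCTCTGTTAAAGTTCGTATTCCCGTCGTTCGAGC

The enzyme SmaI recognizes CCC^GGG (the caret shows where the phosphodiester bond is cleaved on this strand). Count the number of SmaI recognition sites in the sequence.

3

CCCGGG occurs starting at positions 10, 29, 57.
SmaI cuts at 3 sites.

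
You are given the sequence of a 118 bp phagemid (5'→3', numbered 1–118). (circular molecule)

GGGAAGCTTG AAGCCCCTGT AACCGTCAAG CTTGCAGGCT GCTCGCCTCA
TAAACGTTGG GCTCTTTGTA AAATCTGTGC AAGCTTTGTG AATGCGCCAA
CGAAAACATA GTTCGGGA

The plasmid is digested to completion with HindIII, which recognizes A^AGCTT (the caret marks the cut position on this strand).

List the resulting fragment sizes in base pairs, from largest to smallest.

53, 41, 24 bp

HindIII sites (AAGCTT) start at positions 4, 28, 81.
HindIII cuts after the first base of each site, so after positions 4, 28, 81.
Circular molecule, 3 cuts → 3 fragments:
  5–28 → 24 bp
  29–81 → 53 bp
  82–118 then 1–4 → 37 + 4 = 41 bp
Sorted largest to smallest: 53, 41, 24 bp.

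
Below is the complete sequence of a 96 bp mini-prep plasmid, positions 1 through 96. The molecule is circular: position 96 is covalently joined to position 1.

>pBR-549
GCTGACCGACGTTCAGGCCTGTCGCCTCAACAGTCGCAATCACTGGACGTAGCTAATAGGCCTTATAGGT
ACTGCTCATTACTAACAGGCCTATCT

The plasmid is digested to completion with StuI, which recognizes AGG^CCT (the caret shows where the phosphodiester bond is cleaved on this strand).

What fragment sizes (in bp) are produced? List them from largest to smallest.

StuI sites (AGGCCT) start at positions 15, 58, 87.
StuI cuts after base 3 of each site, so after positions 17, 60, 89.
Circular molecule, 3 cuts → 3 fragments:
  18–60 → 43 bp
  61–89 → 29 bp
  90–96 then 1–17 → 7 + 17 = 24 bp
Sorted largest to smallest: 43, 29, 24 bp.

43, 29, 24 bp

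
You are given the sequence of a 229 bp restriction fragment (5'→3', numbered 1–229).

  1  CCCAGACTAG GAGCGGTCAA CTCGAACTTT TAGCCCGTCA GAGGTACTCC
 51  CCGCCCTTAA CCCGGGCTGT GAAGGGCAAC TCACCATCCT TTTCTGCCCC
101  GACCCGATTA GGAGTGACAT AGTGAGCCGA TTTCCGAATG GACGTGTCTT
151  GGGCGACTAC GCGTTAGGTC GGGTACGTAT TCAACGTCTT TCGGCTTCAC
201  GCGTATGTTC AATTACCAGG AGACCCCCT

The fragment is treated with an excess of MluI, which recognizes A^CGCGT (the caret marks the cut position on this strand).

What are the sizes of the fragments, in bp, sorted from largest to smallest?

MluI sites (ACGCGT) start at positions 159, 199.
MluI cuts after the first base of each site, so after positions 159, 199.
Linear molecule, 2 cuts → 3 fragments:
  1–159 → 159 bp
  160–199 → 40 bp
  200–229 → 30 bp
Sorted largest to smallest: 159, 40, 30 bp.

159, 40, 30 bp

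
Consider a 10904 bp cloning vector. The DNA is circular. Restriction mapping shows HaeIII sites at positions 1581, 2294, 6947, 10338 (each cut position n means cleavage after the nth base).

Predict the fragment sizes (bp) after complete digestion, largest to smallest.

4653, 3391, 2147, 713 bp

Circular molecule, 4 cuts → 4 fragments:
  2294 − 1581 = 713 bp
  6947 − 2294 = 4653 bp
  10338 − 6947 = 3391 bp
  wrap: 10904 − 10338 + 1581 = 2147 bp
Sorted largest to smallest: 4653, 3391, 2147, 713 bp.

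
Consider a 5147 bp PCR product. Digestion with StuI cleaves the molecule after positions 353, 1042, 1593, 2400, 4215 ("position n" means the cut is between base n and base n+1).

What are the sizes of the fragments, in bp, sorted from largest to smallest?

Linear molecule, 5 cuts → 6 fragments:
  353 − 0 = 353 bp
  1042 − 353 = 689 bp
  1593 − 1042 = 551 bp
  2400 − 1593 = 807 bp
  4215 − 2400 = 1815 bp
  5147 − 4215 = 932 bp
Sorted largest to smallest: 1815, 932, 807, 689, 551, 353 bp.

1815, 932, 807, 689, 551, 353 bp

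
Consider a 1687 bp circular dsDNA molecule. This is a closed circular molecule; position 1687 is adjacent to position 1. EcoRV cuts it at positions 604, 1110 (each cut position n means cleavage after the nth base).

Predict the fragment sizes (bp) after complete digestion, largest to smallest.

Circular molecule, 2 cuts → 2 fragments:
  1110 − 604 = 506 bp
  wrap: 1687 − 1110 + 604 = 1181 bp
Sorted largest to smallest: 1181, 506 bp.

1181, 506 bp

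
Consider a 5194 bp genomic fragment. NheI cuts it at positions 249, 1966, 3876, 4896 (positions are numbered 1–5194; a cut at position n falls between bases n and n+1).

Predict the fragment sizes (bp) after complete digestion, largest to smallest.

1910, 1717, 1020, 298, 249 bp

Linear molecule, 4 cuts → 5 fragments:
  249 − 0 = 249 bp
  1966 − 249 = 1717 bp
  3876 − 1966 = 1910 bp
  4896 − 3876 = 1020 bp
  5194 − 4896 = 298 bp
Sorted largest to smallest: 1910, 1717, 1020, 298, 249 bp.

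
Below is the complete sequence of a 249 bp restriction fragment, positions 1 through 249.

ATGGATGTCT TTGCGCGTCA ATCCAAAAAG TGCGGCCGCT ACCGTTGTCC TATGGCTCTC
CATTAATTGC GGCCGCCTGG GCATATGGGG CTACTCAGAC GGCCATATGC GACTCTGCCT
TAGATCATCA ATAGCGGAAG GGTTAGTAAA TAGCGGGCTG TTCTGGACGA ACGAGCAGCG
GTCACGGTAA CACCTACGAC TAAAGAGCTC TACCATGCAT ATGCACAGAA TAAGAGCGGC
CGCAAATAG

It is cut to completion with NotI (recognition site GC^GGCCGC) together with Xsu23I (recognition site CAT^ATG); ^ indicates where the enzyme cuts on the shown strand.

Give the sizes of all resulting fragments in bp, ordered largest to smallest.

NotI sites (GCGGCCGC) start at positions 32, 69, 236.
NotI cuts after base 2 of each site, so after positions 33, 70, 237.
Xsu23I sites (CATATG) start at positions 82, 104, 218.
Xsu23I cuts after base 3 of each site, so after positions 84, 106, 220.
Combined cut positions: 33, 70, 84, 106, 220, 237.
Linear molecule, 6 cuts → 7 fragments:
  1–33 → 33 bp
  34–70 → 37 bp
  71–84 → 14 bp
  85–106 → 22 bp
  107–220 → 114 bp
  221–237 → 17 bp
  238–249 → 12 bp
Sorted largest to smallest: 114, 37, 33, 22, 17, 14, 12 bp.

114, 37, 33, 22, 17, 14, 12 bp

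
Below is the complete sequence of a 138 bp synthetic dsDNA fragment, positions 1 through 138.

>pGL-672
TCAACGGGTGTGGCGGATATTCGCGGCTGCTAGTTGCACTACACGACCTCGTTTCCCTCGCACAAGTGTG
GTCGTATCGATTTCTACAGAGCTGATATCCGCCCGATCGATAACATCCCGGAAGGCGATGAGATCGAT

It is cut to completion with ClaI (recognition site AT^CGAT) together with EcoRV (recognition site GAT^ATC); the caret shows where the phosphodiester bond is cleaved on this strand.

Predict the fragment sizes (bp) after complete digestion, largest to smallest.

77, 27, 19, 11, 4 bp

ClaI sites (ATCGAT) start at positions 76, 106, 133.
ClaI cuts after base 2 of each site, so after positions 77, 107, 134.
The EcoRV site (GATATC) starts at position 94.
EcoRV cuts after base 3 of each site, so after position 96.
Combined cut positions: 77, 96, 107, 134.
Linear molecule, 4 cuts → 5 fragments:
  1–77 → 77 bp
  78–96 → 19 bp
  97–107 → 11 bp
  108–134 → 27 bp
  135–138 → 4 bp
Sorted largest to smallest: 77, 27, 19, 11, 4 bp.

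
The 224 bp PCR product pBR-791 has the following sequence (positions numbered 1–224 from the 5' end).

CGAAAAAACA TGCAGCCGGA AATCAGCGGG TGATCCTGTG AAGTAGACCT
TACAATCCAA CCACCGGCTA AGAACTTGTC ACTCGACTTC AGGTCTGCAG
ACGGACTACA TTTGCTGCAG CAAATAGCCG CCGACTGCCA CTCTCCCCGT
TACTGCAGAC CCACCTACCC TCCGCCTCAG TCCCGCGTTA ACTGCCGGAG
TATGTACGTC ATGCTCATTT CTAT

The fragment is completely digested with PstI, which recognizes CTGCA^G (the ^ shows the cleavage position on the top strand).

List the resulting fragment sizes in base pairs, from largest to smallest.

99, 67, 38, 20 bp

PstI sites (CTGCAG) start at positions 95, 115, 153.
PstI cuts after base 5 of each site (before the last base), so after positions 99, 119, 157.
Linear molecule, 3 cuts → 4 fragments:
  1–99 → 99 bp
  100–119 → 20 bp
  120–157 → 38 bp
  158–224 → 67 bp
Sorted largest to smallest: 99, 67, 38, 20 bp.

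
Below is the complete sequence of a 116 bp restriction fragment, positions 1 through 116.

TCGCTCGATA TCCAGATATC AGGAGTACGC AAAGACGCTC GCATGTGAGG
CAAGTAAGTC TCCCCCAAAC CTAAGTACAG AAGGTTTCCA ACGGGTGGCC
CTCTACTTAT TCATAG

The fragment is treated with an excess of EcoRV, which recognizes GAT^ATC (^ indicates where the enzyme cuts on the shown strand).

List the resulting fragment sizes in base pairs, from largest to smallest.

99, 9, 8 bp

EcoRV sites (GATATC) start at positions 7, 15.
EcoRV cuts after base 3 of each site, so after positions 9, 17.
Linear molecule, 2 cuts → 3 fragments:
  1–9 → 9 bp
  10–17 → 8 bp
  18–116 → 99 bp
Sorted largest to smallest: 99, 9, 8 bp.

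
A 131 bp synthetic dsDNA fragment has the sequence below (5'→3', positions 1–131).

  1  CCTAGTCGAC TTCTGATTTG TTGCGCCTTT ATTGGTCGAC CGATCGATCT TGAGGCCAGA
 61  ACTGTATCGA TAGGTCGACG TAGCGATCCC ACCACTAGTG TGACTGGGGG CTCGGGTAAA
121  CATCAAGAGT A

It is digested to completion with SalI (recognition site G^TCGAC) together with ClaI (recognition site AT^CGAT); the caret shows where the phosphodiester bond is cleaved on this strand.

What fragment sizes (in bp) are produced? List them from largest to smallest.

SalI sites (GTCGAC) start at positions 5, 35, 74.
SalI cuts after the first base of each site, so after positions 5, 35, 74.
ClaI sites (ATCGAT) start at positions 43, 66.
ClaI cuts after base 2 of each site, so after positions 44, 67.
Combined cut positions: 5, 35, 44, 67, 74.
Linear molecule, 5 cuts → 6 fragments:
  1–5 → 5 bp
  6–35 → 30 bp
  36–44 → 9 bp
  45–67 → 23 bp
  68–74 → 7 bp
  75–131 → 57 bp
Sorted largest to smallest: 57, 30, 23, 9, 7, 5 bp.

57, 30, 23, 9, 7, 5 bp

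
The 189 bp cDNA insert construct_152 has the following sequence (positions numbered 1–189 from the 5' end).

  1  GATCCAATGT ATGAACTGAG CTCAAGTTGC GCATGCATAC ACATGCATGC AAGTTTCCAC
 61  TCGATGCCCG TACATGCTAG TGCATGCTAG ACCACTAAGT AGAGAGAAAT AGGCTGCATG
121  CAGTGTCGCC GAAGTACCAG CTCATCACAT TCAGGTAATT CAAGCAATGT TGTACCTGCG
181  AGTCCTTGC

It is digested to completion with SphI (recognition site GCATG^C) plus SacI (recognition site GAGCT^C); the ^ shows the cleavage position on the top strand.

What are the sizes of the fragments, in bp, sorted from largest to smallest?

69, 37, 34, 22, 14, 13 bp

SphI sites (GCATGC) start at positions 31, 45, 82, 116.
SphI cuts after base 5 of each site (before the last base), so after positions 35, 49, 86, 120.
The SacI site (GAGCTC) starts at position 18.
SacI cuts after base 5 of each site (before the last base), so after position 22.
Combined cut positions: 22, 35, 49, 86, 120.
Linear molecule, 5 cuts → 6 fragments:
  1–22 → 22 bp
  23–35 → 13 bp
  36–49 → 14 bp
  50–86 → 37 bp
  87–120 → 34 bp
  121–189 → 69 bp
Sorted largest to smallest: 69, 37, 34, 22, 14, 13 bp.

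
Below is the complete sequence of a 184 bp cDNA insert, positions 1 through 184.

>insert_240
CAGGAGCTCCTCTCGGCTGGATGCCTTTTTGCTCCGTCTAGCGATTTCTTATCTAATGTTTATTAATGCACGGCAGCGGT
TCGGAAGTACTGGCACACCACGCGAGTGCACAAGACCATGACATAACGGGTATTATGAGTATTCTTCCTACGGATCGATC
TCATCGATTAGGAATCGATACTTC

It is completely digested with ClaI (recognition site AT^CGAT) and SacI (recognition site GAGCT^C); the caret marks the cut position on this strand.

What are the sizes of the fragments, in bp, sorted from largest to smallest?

147, 11, 9, 9, 8 bp

ClaI sites (ATCGAT) start at positions 154, 163, 174.
ClaI cuts after base 2 of each site, so after positions 155, 164, 175.
The SacI site (GAGCTC) starts at position 4.
SacI cuts after base 5 of each site (before the last base), so after position 8.
Combined cut positions: 8, 155, 164, 175.
Linear molecule, 4 cuts → 5 fragments:
  1–8 → 8 bp
  9–155 → 147 bp
  156–164 → 9 bp
  165–175 → 11 bp
  176–184 → 9 bp
Sorted largest to smallest: 147, 11, 9, 9, 8 bp.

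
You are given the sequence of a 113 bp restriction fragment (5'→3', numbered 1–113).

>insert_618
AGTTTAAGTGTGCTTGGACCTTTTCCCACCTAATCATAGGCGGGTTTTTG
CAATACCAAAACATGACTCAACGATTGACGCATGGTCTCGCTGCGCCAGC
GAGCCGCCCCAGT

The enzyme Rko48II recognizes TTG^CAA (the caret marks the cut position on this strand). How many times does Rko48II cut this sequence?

TTGCAA occurs starting at position 48.
Rko48II cuts at 1 site.

1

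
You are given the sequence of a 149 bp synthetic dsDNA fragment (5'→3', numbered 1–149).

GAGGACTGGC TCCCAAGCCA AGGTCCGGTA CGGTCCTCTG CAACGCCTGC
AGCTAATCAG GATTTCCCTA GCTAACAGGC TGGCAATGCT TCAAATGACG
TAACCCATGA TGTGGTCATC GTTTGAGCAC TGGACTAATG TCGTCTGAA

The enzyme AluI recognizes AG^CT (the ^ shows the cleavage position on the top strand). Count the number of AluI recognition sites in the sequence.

AGCT occurs starting at positions 51, 70.
AluI cuts at 2 sites.

2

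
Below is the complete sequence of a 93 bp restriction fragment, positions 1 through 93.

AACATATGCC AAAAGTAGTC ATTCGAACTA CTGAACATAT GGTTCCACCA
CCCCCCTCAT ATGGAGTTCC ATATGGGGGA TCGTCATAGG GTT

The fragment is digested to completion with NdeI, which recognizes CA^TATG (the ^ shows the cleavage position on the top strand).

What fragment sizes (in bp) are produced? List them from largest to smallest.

NdeI sites (CATATG) start at positions 3, 36, 58, 70.
NdeI cuts after base 2 of each site, so after positions 4, 37, 59, 71.
Linear molecule, 4 cuts → 5 fragments:
  1–4 → 4 bp
  5–37 → 33 bp
  38–59 → 22 bp
  60–71 → 12 bp
  72–93 → 22 bp
Sorted largest to smallest: 33, 22, 22, 12, 4 bp.

33, 22, 22, 12, 4 bp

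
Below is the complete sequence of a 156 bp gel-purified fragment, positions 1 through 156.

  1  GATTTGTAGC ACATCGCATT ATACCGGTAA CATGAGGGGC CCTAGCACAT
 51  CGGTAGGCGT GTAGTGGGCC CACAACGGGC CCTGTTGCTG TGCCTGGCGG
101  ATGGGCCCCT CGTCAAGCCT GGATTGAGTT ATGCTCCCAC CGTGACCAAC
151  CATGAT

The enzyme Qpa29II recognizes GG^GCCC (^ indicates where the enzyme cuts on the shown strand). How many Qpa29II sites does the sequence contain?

GGGCCC occurs starting at positions 37, 66, 77, 103.
Qpa29II cuts at 4 sites.

4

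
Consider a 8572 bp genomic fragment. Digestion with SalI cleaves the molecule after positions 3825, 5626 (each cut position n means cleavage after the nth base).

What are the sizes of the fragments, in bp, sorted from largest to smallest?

Linear molecule, 2 cuts → 3 fragments:
  3825 − 0 = 3825 bp
  5626 − 3825 = 1801 bp
  8572 − 5626 = 2946 bp
Sorted largest to smallest: 3825, 2946, 1801 bp.

3825, 2946, 1801 bp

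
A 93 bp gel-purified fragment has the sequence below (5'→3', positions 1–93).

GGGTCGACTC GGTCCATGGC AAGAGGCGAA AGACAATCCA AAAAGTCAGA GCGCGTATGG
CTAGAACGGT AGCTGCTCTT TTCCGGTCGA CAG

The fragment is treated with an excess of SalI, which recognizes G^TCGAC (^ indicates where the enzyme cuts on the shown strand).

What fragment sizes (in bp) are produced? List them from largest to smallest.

83, 7, 3 bp

SalI sites (GTCGAC) start at positions 3, 86.
SalI cuts after the first base of each site, so after positions 3, 86.
Linear molecule, 2 cuts → 3 fragments:
  1–3 → 3 bp
  4–86 → 83 bp
  87–93 → 7 bp
Sorted largest to smallest: 83, 7, 3 bp.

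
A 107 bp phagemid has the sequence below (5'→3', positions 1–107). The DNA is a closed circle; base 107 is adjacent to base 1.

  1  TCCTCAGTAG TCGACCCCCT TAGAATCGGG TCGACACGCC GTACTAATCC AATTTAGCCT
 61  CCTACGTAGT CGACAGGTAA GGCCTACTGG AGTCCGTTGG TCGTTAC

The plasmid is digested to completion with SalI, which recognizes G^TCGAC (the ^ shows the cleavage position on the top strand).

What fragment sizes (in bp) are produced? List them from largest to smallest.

48, 39, 20 bp

SalI sites (GTCGAC) start at positions 10, 30, 69.
SalI cuts after the first base of each site, so after positions 10, 30, 69.
Circular molecule, 3 cuts → 3 fragments:
  11–30 → 20 bp
  31–69 → 39 bp
  70–107 then 1–10 → 38 + 10 = 48 bp
Sorted largest to smallest: 48, 39, 20 bp.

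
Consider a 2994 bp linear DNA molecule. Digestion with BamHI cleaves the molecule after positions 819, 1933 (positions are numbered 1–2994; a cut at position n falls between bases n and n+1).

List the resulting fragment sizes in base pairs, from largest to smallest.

1114, 1061, 819 bp

Linear molecule, 2 cuts → 3 fragments:
  819 − 0 = 819 bp
  1933 − 819 = 1114 bp
  2994 − 1933 = 1061 bp
Sorted largest to smallest: 1114, 1061, 819 bp.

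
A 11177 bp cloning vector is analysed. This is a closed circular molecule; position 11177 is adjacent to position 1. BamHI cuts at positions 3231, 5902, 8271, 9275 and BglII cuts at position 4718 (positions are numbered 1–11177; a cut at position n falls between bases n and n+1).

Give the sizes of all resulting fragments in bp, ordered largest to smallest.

5133, 2369, 1487, 1184, 1004 bp

Combined cut positions (sorted): 3231, 4718, 5902, 8271, 9275.
Circular molecule, 5 cuts → 5 fragments:
  4718 − 3231 = 1487 bp
  5902 − 4718 = 1184 bp
  8271 − 5902 = 2369 bp
  9275 − 8271 = 1004 bp
  wrap: 11177 − 9275 + 3231 = 5133 bp
Sorted largest to smallest: 5133, 2369, 1487, 1184, 1004 bp.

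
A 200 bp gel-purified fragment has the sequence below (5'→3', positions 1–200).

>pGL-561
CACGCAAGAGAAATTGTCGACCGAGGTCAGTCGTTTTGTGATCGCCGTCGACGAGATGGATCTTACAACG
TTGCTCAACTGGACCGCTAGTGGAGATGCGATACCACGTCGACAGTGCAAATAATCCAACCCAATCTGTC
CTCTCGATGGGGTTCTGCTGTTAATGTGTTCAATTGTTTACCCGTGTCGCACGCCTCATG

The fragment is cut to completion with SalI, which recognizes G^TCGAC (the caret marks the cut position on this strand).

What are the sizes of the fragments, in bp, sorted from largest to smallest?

SalI sites (GTCGAC) start at positions 16, 47, 108.
SalI cuts after the first base of each site, so after positions 16, 47, 108.
Linear molecule, 3 cuts → 4 fragments:
  1–16 → 16 bp
  17–47 → 31 bp
  48–108 → 61 bp
  109–200 → 92 bp
Sorted largest to smallest: 92, 61, 31, 16 bp.

92, 61, 31, 16 bp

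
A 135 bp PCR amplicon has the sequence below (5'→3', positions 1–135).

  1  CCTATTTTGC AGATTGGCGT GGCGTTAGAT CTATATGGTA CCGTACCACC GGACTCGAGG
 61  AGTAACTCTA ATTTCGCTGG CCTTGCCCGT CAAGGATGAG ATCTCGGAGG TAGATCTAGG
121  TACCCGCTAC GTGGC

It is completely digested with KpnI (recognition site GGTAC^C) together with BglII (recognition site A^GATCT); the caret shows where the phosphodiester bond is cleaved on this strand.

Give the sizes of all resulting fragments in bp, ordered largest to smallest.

58, 27, 14, 13, 12, 11 bp

KpnI sites (GGTACC) start at positions 37, 119.
KpnI cuts after base 5 of each site (before the last base), so after positions 41, 123.
BglII sites (AGATCT) start at positions 27, 99, 112.
BglII cuts after the first base of each site, so after positions 27, 99, 112.
Combined cut positions: 27, 41, 99, 112, 123.
Linear molecule, 5 cuts → 6 fragments:
  1–27 → 27 bp
  28–41 → 14 bp
  42–99 → 58 bp
  100–112 → 13 bp
  113–123 → 11 bp
  124–135 → 12 bp
Sorted largest to smallest: 58, 27, 14, 13, 12, 11 bp.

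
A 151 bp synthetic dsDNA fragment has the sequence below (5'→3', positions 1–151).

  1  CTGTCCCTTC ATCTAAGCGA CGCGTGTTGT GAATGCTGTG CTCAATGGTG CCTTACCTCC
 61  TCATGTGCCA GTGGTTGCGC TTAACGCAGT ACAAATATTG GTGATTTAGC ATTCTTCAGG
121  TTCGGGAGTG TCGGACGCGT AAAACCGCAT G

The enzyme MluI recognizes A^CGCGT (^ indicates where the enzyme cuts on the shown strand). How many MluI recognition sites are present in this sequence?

ACGCGT occurs starting at positions 20, 135.
MluI cuts at 2 sites.

2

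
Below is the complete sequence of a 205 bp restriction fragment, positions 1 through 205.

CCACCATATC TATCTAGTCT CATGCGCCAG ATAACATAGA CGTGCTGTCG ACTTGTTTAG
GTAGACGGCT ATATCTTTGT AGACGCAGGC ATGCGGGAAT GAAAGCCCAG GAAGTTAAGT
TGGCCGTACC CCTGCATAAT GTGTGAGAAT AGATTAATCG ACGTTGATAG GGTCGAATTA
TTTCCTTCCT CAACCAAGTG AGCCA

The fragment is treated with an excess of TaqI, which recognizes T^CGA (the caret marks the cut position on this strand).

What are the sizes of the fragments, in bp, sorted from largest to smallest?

TaqI sites (TCGA) start at positions 48, 158, 173.
TaqI cuts after the first base of each site, so after positions 48, 158, 173.
Linear molecule, 3 cuts → 4 fragments:
  1–48 → 48 bp
  49–158 → 110 bp
  159–173 → 15 bp
  174–205 → 32 bp
Sorted largest to smallest: 110, 48, 32, 15 bp.

110, 48, 32, 15 bp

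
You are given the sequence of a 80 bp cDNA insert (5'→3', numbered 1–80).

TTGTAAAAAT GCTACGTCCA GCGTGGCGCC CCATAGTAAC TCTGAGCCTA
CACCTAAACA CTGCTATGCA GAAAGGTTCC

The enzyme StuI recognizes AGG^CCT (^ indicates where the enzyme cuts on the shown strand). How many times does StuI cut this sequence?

No occurrence of AGGCCT is present in the sequence.
StuI does not cut: 0 sites.

0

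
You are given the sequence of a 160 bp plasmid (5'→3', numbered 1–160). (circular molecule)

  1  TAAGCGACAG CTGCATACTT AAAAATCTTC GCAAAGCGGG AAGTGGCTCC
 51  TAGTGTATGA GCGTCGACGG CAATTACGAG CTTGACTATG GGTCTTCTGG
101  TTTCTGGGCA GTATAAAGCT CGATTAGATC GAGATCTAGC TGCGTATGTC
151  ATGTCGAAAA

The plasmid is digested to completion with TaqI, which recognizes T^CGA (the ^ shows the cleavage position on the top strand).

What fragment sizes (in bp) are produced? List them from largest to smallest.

70, 56, 25, 9 bp

TaqI sites (TCGA) start at positions 64, 120, 129, 154.
TaqI cuts after the first base of each site, so after positions 64, 120, 129, 154.
Circular molecule, 4 cuts → 4 fragments:
  65–120 → 56 bp
  121–129 → 9 bp
  130–154 → 25 bp
  155–160 then 1–64 → 6 + 64 = 70 bp
Sorted largest to smallest: 70, 56, 25, 9 bp.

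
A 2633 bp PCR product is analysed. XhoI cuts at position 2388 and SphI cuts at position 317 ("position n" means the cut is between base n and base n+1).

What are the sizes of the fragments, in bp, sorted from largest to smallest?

2071, 317, 245 bp

Combined cut positions (sorted): 317, 2388.
Linear molecule, 2 cuts → 3 fragments:
  317 − 0 = 317 bp
  2388 − 317 = 2071 bp
  2633 − 2388 = 245 bp
Sorted largest to smallest: 2071, 317, 245 bp.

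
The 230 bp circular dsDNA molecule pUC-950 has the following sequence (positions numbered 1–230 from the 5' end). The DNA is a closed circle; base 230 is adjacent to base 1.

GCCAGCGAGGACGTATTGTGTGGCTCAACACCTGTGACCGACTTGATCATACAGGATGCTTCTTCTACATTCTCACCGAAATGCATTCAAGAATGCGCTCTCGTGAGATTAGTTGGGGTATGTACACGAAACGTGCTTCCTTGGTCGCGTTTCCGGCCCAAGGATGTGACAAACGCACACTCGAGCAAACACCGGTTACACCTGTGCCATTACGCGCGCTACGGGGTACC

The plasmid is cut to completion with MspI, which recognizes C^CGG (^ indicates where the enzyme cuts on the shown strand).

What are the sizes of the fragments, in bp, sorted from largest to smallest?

MspI sites (CCGG) start at positions 153, 192.
MspI cuts after the first base of each site, so after positions 153, 192.
Circular molecule, 2 cuts → 2 fragments:
  154–192 → 39 bp
  193–230 then 1–153 → 38 + 153 = 191 bp
Sorted largest to smallest: 191, 39 bp.

191, 39 bp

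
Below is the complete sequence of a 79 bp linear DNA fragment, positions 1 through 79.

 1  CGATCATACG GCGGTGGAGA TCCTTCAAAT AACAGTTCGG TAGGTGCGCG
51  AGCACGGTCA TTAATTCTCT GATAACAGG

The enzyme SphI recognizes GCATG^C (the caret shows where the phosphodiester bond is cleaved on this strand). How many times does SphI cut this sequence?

0

No occurrence of GCATGC is present in the sequence.
SphI does not cut: 0 sites.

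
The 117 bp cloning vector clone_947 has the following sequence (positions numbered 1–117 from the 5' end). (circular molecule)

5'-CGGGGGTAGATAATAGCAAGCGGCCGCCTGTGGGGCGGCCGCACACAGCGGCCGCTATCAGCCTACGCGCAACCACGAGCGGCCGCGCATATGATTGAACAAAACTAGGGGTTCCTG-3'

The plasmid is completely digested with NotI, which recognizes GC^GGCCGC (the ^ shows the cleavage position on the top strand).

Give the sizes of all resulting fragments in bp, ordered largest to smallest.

58, 31, 15, 13 bp

NotI sites (GCGGCCGC) start at positions 20, 35, 48, 79.
NotI cuts after base 2 of each site, so after positions 21, 36, 49, 80.
Circular molecule, 4 cuts → 4 fragments:
  22–36 → 15 bp
  37–49 → 13 bp
  50–80 → 31 bp
  81–117 then 1–21 → 37 + 21 = 58 bp
Sorted largest to smallest: 58, 31, 15, 13 bp.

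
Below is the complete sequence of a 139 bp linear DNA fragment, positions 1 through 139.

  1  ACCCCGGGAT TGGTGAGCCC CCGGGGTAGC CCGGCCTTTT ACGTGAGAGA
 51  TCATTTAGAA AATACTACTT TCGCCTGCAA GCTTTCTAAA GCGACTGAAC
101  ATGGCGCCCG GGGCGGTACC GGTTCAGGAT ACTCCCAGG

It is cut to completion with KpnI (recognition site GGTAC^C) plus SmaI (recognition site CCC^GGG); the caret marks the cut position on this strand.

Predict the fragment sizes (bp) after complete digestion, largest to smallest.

87, 20, 17, 10, 5 bp

The KpnI site (GGTACC) starts at position 115.
KpnI cuts after base 5 of each site (before the last base), so after position 119.
SmaI sites (CCCGGG) start at positions 3, 20, 107.
SmaI cuts after base 3 of each site, so after positions 5, 22, 109.
Combined cut positions: 5, 22, 109, 119.
Linear molecule, 4 cuts → 5 fragments:
  1–5 → 5 bp
  6–22 → 17 bp
  23–109 → 87 bp
  110–119 → 10 bp
  120–139 → 20 bp
Sorted largest to smallest: 87, 20, 17, 10, 5 bp.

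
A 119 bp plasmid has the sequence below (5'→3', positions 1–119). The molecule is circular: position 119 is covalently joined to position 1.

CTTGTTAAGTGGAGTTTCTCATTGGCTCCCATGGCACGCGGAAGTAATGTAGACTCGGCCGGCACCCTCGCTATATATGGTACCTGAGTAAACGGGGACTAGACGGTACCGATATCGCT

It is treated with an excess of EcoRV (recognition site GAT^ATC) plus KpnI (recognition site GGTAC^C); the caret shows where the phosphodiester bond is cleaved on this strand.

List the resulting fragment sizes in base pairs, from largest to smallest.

89, 26, 4 bp

The EcoRV site (GATATC) starts at position 111.
EcoRV cuts after base 3 of each site, so after position 113.
KpnI sites (GGTACC) start at positions 79, 105.
KpnI cuts after base 5 of each site (before the last base), so after positions 83, 109.
Combined cut positions: 83, 109, 113.
Circular molecule, 3 cuts → 3 fragments:
  84–109 → 26 bp
  110–113 → 4 bp
  114–119 then 1–83 → 6 + 83 = 89 bp
Sorted largest to smallest: 89, 26, 4 bp.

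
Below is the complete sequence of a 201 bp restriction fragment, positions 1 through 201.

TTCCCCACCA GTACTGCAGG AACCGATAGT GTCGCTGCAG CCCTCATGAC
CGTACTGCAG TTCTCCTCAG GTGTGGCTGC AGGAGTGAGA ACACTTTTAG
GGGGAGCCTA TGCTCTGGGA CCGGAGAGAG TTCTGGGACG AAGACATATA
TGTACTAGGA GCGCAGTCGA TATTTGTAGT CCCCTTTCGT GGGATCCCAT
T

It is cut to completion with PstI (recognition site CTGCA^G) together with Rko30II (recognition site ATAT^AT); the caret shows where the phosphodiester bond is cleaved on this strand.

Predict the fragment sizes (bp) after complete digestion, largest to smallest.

PstI sites (CTGCAG) start at positions 14, 35, 55, 77.
PstI cuts after base 5 of each site (before the last base), so after positions 18, 39, 59, 81.
The Rko30II site (ATATAT) starts at position 146.
Rko30II cuts after base 4 of each site, so after position 149.
Combined cut positions: 18, 39, 59, 81, 149.
Linear molecule, 5 cuts → 6 fragments:
  1–18 → 18 bp
  19–39 → 21 bp
  40–59 → 20 bp
  60–81 → 22 bp
  82–149 → 68 bp
  150–201 → 52 bp
Sorted largest to smallest: 68, 52, 22, 21, 20, 18 bp.

68, 52, 22, 21, 20, 18 bp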